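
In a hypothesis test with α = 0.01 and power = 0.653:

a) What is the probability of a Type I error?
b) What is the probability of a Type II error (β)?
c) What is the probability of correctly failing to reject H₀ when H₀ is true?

a) Type I error probability = α = 0.01
b) Power = P(reject H₀ | H₁ true) = 1 - β = 0.653, so Type II error probability = β = 1 - Power = 0.347
c) P(fail to reject H₀ | H₀ true) = 1 - α = 0.99

Answer: a) 0.01, b) 0.347, c) 0.99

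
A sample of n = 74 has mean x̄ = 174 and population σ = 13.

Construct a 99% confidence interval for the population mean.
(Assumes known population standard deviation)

Confidence level: 99%, α = 0.01
z_0.005 = 2.576
SE = σ/√n = 13/√74 = 1.5112
Margin of error = 2.576 × 1.5112 = 3.8929
CI: x̄ ± margin = 174 ± 3.8929
CI: (170.1071, 177.8929)

Answer: (170.1071, 177.8929)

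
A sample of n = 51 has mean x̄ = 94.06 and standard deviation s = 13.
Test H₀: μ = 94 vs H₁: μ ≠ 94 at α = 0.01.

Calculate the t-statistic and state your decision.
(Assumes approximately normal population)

Answer: t = 0.0330, fail to reject H₀

Derivation:
df = n - 1 = 50
SE = s/√n = 13/√51 = 1.8204
t = (x̄ - μ₀)/SE = (94.06 - 94)/1.8204 = 0.0330
Critical value: t_{0.005,50} = ±2.678
p-value ≈ 0.9738
Decision: fail to reject H₀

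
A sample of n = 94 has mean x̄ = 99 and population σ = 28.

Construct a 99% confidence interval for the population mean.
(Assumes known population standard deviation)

Confidence level: 99%, α = 0.01
z_0.005 = 2.576
SE = σ/√n = 28/√94 = 2.8880
Margin of error = 2.576 × 2.8880 = 7.4395
CI: x̄ ± margin = 99 ± 7.4395
CI: (91.5605, 106.4395)

Answer: (91.5605, 106.4395)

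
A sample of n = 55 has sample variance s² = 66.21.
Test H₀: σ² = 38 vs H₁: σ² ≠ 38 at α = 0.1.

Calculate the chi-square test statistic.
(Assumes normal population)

Answer: χ² = 94.0879, reject H₀

Derivation:
df = n - 1 = 54
χ² = (n-1)s²/σ₀² = 54×66.21/38 = 94.0879
Critical values: χ²_{0.95,54} = 38.116, χ²_{0.05,54} = 72.153
Rejection region: χ² < 38.116 or χ² > 72.153
Decision: reject H₀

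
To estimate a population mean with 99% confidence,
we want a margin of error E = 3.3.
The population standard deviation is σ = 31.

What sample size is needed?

Answer: n = 586

Derivation:
z_0.005 = 2.576
n = (z×σ/E)² = (2.576×31/3.3)²
n = 585.5813
Round up: n = 586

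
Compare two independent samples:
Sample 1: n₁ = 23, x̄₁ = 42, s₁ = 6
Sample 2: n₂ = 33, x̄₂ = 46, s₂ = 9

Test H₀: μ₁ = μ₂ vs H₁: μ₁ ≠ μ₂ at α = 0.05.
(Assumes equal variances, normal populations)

Answer: t = -1.8602, fail to reject H₀

Derivation:
Pooled variance: s²_p = [22×6² + 32×9²]/(54) = 62.6667
s_p = 7.9162
SE = s_p×√(1/n₁ + 1/n₂) = 7.9162×√(1/23 + 1/33) = 2.1503
t = (x̄₁ - x̄₂)/SE = (42 - 46)/2.1503 = -1.8602
df = 54, t-critical = ±2.005
Decision: fail to reject H₀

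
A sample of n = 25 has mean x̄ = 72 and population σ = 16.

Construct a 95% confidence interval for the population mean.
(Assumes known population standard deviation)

Confidence level: 95%, α = 0.05
z_0.025 = 1.960
SE = σ/√n = 16/√25 = 3.2000
Margin of error = 1.960 × 3.2000 = 6.2720
CI: x̄ ± margin = 72 ± 6.2720
CI: (65.7280, 78.2720)

Answer: (65.7280, 78.2720)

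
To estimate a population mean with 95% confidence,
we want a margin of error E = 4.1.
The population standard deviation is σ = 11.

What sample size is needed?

Answer: n = 28

Derivation:
z_0.025 = 1.960
n = (z×σ/E)² = (1.960×11/4.1)²
n = 27.6522
Round up: n = 28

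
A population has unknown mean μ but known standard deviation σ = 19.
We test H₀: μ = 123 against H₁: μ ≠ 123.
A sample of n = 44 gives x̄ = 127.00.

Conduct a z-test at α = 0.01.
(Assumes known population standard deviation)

Answer: z = 1.3965, fail to reject H₀

Derivation:
Standard error: SE = σ/√n = 19/√44 = 2.8644
z-statistic: z = (x̄ - μ₀)/SE = (127.00 - 123)/2.8644 = 1.3965
Critical value: ±2.576
p-value = 0.1626
Decision: fail to reject H₀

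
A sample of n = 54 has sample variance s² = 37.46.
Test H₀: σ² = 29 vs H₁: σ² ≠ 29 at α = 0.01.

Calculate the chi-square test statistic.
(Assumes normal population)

df = n - 1 = 53
χ² = (n-1)s²/σ₀² = 53×37.46/29 = 68.4614
Critical values: χ²_{0.995,53} = 30.230, χ²_{0.005,53} = 83.253
Rejection region: χ² < 30.230 or χ² > 83.253
Decision: fail to reject H₀

Answer: χ² = 68.4614, fail to reject H₀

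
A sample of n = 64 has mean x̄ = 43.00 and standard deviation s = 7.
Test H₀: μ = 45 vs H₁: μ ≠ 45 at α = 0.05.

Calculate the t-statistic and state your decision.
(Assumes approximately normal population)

Answer: t = -2.2857, reject H₀

Derivation:
df = n - 1 = 63
SE = s/√n = 7/√64 = 0.8750
t = (x̄ - μ₀)/SE = (43.00 - 45)/0.8750 = -2.2857
Critical value: t_{0.025,63} = ±1.998
p-value ≈ 0.0256
Decision: reject H₀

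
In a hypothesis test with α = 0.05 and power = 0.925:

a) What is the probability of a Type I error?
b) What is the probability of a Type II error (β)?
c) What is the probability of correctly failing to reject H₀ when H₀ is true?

Answer: a) 0.05, b) 0.075, c) 0.95

Derivation:
a) Type I error probability = α = 0.05
b) Power = P(reject H₀ | H₁ true) = 1 - β = 0.925, so Type II error probability = β = 1 - Power = 0.075
c) P(fail to reject H₀ | H₀ true) = 1 - α = 0.95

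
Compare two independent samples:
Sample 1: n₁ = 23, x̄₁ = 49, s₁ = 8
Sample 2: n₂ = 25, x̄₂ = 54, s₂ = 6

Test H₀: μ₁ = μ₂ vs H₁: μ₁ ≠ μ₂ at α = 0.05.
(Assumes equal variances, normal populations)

Pooled variance: s²_p = [22×8² + 24×6²]/(46) = 49.3913
s_p = 7.0279
SE = s_p×√(1/n₁ + 1/n₂) = 7.0279×√(1/23 + 1/25) = 2.0305
t = (x̄₁ - x̄₂)/SE = (49 - 54)/2.0305 = -2.4624
df = 46, t-critical = ±2.013
Decision: reject H₀

Answer: t = -2.4624, reject H₀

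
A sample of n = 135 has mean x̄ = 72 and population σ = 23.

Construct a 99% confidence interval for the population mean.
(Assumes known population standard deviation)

Answer: (66.9008, 77.0992)

Derivation:
Confidence level: 99%, α = 0.01
z_0.005 = 2.576
SE = σ/√n = 23/√135 = 1.9795
Margin of error = 2.576 × 1.9795 = 5.0992
CI: x̄ ± margin = 72 ± 5.0992
CI: (66.9008, 77.0992)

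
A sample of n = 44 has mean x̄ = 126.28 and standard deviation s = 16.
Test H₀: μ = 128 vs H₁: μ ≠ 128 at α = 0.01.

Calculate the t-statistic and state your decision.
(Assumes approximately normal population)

df = n - 1 = 43
SE = s/√n = 16/√44 = 2.4121
t = (x̄ - μ₀)/SE = (126.28 - 128)/2.4121 = -0.7131
Critical value: t_{0.005,43} = ±2.695
p-value ≈ 0.4796
Decision: fail to reject H₀

Answer: t = -0.7131, fail to reject H₀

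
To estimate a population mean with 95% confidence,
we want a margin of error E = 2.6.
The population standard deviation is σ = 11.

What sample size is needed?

z_0.025 = 1.960
n = (z×σ/E)² = (1.960×11/2.6)²
n = 68.7624
Round up: n = 69

Answer: n = 69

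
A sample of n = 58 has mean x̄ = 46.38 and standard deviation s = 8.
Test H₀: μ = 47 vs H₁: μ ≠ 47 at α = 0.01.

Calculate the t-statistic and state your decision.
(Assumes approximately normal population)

Answer: t = -0.5902, fail to reject H₀

Derivation:
df = n - 1 = 57
SE = s/√n = 8/√58 = 1.0505
t = (x̄ - μ₀)/SE = (46.38 - 47)/1.0505 = -0.5902
Critical value: t_{0.005,57} = ±2.665
p-value ≈ 0.5574
Decision: fail to reject H₀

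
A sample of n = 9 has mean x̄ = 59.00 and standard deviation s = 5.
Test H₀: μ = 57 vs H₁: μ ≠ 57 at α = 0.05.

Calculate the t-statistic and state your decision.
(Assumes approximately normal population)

Answer: t = 1.2000, fail to reject H₀

Derivation:
df = n - 1 = 8
SE = s/√n = 5/√9 = 1.6667
t = (x̄ - μ₀)/SE = (59.00 - 57)/1.6667 = 1.2000
Critical value: t_{0.025,8} = ±2.306
p-value ≈ 0.2645
Decision: fail to reject H₀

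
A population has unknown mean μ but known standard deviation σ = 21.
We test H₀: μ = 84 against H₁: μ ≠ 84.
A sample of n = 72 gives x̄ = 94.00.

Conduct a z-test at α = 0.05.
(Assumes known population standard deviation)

Standard error: SE = σ/√n = 21/√72 = 2.4749
z-statistic: z = (x̄ - μ₀)/SE = (94.00 - 84)/2.4749 = 4.0406
Critical value: ±1.960
p-value = 0.0001
Decision: reject H₀

Answer: z = 4.0406, reject H₀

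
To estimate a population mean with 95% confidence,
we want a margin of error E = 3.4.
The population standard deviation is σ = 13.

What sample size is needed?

z_0.025 = 1.960
n = (z×σ/E)² = (1.960×13/3.4)²
n = 56.1618
Round up: n = 57

Answer: n = 57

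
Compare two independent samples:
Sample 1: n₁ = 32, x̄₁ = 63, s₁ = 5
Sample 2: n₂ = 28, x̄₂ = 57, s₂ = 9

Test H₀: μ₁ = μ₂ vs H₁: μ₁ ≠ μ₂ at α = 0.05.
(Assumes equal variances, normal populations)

Answer: t = 3.2445, reject H₀

Derivation:
Pooled variance: s²_p = [31×5² + 27×9²]/(58) = 51.0690
s_p = 7.1463
SE = s_p×√(1/n₁ + 1/n₂) = 7.1463×√(1/32 + 1/28) = 1.8493
t = (x̄₁ - x̄₂)/SE = (63 - 57)/1.8493 = 3.2445
df = 58, t-critical = ±2.002
Decision: reject H₀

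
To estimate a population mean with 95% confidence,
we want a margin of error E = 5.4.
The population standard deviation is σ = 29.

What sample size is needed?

Answer: n = 111

Derivation:
z_0.025 = 1.960
n = (z×σ/E)² = (1.960×29/5.4)²
n = 110.7951
Round up: n = 111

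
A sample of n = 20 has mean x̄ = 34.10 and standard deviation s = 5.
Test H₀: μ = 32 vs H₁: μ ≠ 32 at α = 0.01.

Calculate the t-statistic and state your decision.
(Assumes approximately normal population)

Answer: t = 1.8784, fail to reject H₀

Derivation:
df = n - 1 = 19
SE = s/√n = 5/√20 = 1.1180
t = (x̄ - μ₀)/SE = (34.10 - 32)/1.1180 = 1.8784
Critical value: t_{0.005,19} = ±2.861
p-value ≈ 0.0758
Decision: fail to reject H₀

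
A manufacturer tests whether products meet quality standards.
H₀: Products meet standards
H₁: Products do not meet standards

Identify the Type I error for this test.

Answer: Rejecting good products that actually meet standards

Derivation:
A Type I error (probability α) occurs when we reject a true H₀.
A Type II error (probability β) occurs when we fail to reject a false H₀.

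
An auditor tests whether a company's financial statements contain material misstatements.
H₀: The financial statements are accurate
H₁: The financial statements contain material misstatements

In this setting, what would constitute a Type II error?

A Type I error (probability α) occurs when we reject a true H₀.
A Type II error (probability β) occurs when we fail to reject a false H₀.

Answer: Failing to detect material misstatements that are actually present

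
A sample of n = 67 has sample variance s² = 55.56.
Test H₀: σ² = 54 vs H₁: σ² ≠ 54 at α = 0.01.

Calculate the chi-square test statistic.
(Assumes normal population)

Answer: χ² = 67.9067, fail to reject H₀

Derivation:
df = n - 1 = 66
χ² = (n-1)s²/σ₀² = 66×55.56/54 = 67.9067
Critical values: χ²_{0.995,66} = 40.158, χ²_{0.005,66} = 99.330
Rejection region: χ² < 40.158 or χ² > 99.330
Decision: fail to reject H₀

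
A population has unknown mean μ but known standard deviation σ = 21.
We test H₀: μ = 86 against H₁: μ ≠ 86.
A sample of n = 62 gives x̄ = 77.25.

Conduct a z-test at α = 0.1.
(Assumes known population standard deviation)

Answer: z = -3.2808, reject H₀

Derivation:
Standard error: SE = σ/√n = 21/√62 = 2.6670
z-statistic: z = (x̄ - μ₀)/SE = (77.25 - 86)/2.6670 = -3.2808
Critical value: ±1.645
p-value = 0.0010
Decision: reject H₀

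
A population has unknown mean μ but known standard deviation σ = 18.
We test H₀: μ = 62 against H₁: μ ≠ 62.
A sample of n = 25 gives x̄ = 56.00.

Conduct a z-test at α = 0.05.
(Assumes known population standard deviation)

Standard error: SE = σ/√n = 18/√25 = 3.6000
z-statistic: z = (x̄ - μ₀)/SE = (56.00 - 62)/3.6000 = -1.6667
Critical value: ±1.960
p-value = 0.0956
Decision: fail to reject H₀

Answer: z = -1.6667, fail to reject H₀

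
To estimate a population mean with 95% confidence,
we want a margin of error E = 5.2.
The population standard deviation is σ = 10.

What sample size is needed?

Answer: n = 15

Derivation:
z_0.025 = 1.960
n = (z×σ/E)² = (1.960×10/5.2)²
n = 14.2071
Round up: n = 15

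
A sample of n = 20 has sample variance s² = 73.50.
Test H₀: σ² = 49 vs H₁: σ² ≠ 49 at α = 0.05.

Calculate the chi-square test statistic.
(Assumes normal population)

df = n - 1 = 19
χ² = (n-1)s²/σ₀² = 19×73.50/49 = 28.5000
Critical values: χ²_{0.975,19} = 8.907, χ²_{0.025,19} = 32.852
Rejection region: χ² < 8.907 or χ² > 32.852
Decision: fail to reject H₀

Answer: χ² = 28.5000, fail to reject H₀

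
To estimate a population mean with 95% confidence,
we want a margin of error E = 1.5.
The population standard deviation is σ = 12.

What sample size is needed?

Answer: n = 246

Derivation:
z_0.025 = 1.960
n = (z×σ/E)² = (1.960×12/1.5)²
n = 245.8624
Round up: n = 246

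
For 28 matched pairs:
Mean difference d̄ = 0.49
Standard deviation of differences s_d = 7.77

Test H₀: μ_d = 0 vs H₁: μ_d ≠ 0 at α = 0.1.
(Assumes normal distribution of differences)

df = n - 1 = 27
SE = s_d/√n = 7.77/√28 = 1.4684
t = d̄/SE = 0.49/1.4684 = 0.3337
Critical value: t_{0.05,27} = ±1.703
p-value ≈ 0.7412
Decision: fail to reject H₀

Answer: t = 0.3337, fail to reject H₀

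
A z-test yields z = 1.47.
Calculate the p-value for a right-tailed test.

For z = 1.47:
p = P(Z > 1.47) = 1 - Φ(1.47) = 0.0708

Answer: p-value ≈ 0.0708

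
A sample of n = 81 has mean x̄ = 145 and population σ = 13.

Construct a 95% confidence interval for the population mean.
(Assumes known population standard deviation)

Confidence level: 95%, α = 0.05
z_0.025 = 1.960
SE = σ/√n = 13/√81 = 1.4444
Margin of error = 1.960 × 1.4444 = 2.8310
CI: x̄ ± margin = 145 ± 2.8310
CI: (142.1690, 147.8310)

Answer: (142.1690, 147.8310)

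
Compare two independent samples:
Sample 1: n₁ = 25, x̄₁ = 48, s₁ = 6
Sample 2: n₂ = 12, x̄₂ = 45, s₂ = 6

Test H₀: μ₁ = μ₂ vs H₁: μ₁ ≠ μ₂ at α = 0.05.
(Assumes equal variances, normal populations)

Pooled variance: s²_p = [24×6² + 11×6²]/(35) = 36.0000
s_p = 6.0000
SE = s_p×√(1/n₁ + 1/n₂) = 6.0000×√(1/25 + 1/12) = 2.1071
t = (x̄₁ - x̄₂)/SE = (48 - 45)/2.1071 = 1.4238
df = 35, t-critical = ±2.030
Decision: fail to reject H₀

Answer: t = 1.4238, fail to reject H₀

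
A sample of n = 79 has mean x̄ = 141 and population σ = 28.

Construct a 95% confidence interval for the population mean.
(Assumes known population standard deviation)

Answer: (134.8256, 147.1744)

Derivation:
Confidence level: 95%, α = 0.05
z_0.025 = 1.960
SE = σ/√n = 28/√79 = 3.1502
Margin of error = 1.960 × 3.1502 = 6.1744
CI: x̄ ± margin = 141 ± 6.1744
CI: (134.8256, 147.1744)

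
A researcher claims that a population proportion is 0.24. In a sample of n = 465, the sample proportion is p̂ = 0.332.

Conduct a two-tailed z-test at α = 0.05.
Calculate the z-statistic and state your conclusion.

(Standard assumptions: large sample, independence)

Answer: z = 4.6451, reject H₀

Derivation:
H₀: p = 0.24, H₁: p ≠ 0.24
Standard error: SE = √(p₀(1-p₀)/n) = √(0.24×0.76/465) = 0.019806
z-statistic: z = (p̂ - p₀)/SE = (0.332 - 0.24)/0.019806 = 4.6451
Critical value: z_0.025 = ±1.960
p-value < 0.0001
Decision: reject H₀ at α = 0.05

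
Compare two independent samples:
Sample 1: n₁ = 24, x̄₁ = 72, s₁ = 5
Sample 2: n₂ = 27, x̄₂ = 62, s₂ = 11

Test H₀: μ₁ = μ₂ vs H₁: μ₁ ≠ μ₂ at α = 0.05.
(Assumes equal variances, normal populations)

Answer: t = 4.0905, reject H₀

Derivation:
Pooled variance: s²_p = [23×5² + 26×11²]/(49) = 75.9388
s_p = 8.7143
SE = s_p×√(1/n₁ + 1/n₂) = 8.7143×√(1/24 + 1/27) = 2.4447
t = (x̄₁ - x̄₂)/SE = (72 - 62)/2.4447 = 4.0905
df = 49, t-critical = ±2.010
Decision: reject H₀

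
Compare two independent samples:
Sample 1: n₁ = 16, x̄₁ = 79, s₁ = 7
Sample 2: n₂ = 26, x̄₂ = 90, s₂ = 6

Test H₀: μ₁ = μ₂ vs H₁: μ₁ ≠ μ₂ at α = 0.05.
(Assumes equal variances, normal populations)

Pooled variance: s²_p = [15×7² + 25×6²]/(40) = 40.8750
s_p = 6.3934
SE = s_p×√(1/n₁ + 1/n₂) = 6.3934×√(1/16 + 1/26) = 2.0315
t = (x̄₁ - x̄₂)/SE = (79 - 90)/2.0315 = -5.4147
df = 40, t-critical = ±2.021
Decision: reject H₀

Answer: t = -5.4147, reject H₀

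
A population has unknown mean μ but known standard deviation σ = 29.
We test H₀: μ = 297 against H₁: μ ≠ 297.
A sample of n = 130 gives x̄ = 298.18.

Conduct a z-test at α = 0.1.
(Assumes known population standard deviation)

Standard error: SE = σ/√n = 29/√130 = 2.5435
z-statistic: z = (x̄ - μ₀)/SE = (298.18 - 297)/2.5435 = 0.4639
Critical value: ±1.645
p-value = 0.6427
Decision: fail to reject H₀

Answer: z = 0.4639, fail to reject H₀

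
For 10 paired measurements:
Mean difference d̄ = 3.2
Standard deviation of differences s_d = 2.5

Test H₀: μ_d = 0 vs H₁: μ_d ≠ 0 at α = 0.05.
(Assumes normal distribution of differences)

Answer: t = 4.0476, reject H₀

Derivation:
df = n - 1 = 9
SE = s_d/√n = 2.5/√10 = 0.7906
t = d̄/SE = 3.2/0.7906 = 4.0476
Critical value: t_{0.025,9} = ±2.262
p-value ≈ 0.0029
Decision: reject H₀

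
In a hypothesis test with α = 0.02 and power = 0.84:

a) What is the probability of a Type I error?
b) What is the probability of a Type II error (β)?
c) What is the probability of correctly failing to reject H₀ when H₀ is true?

a) Type I error probability = α = 0.02
b) Power = P(reject H₀ | H₁ true) = 1 - β = 0.84, so Type II error probability = β = 1 - Power = 0.16
c) P(fail to reject H₀ | H₀ true) = 1 - α = 0.98

Answer: a) 0.02, b) 0.16, c) 0.98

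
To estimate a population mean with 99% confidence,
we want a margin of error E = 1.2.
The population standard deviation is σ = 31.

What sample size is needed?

Answer: n = 4429

Derivation:
z_0.005 = 2.576
n = (z×σ/E)² = (2.576×31/1.2)²
n = 4428.4588
Round up: n = 4429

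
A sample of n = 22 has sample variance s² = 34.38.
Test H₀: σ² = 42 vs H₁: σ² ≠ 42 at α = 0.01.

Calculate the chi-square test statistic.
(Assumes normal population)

Answer: χ² = 17.1900, fail to reject H₀

Derivation:
df = n - 1 = 21
χ² = (n-1)s²/σ₀² = 21×34.38/42 = 17.1900
Critical values: χ²_{0.995,21} = 8.034, χ²_{0.005,21} = 41.401
Rejection region: χ² < 8.034 or χ² > 41.401
Decision: fail to reject H₀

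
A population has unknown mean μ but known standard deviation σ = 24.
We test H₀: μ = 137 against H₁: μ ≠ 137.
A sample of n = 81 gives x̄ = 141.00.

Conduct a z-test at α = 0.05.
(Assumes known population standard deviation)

Answer: z = 1.5000, fail to reject H₀

Derivation:
Standard error: SE = σ/√n = 24/√81 = 2.6667
z-statistic: z = (x̄ - μ₀)/SE = (141.00 - 137)/2.6667 = 1.5000
Critical value: ±1.960
p-value = 0.1336
Decision: fail to reject H₀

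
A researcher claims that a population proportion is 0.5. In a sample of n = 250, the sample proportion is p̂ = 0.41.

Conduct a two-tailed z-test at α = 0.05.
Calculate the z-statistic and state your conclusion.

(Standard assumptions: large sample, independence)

H₀: p = 0.5, H₁: p ≠ 0.5
Standard error: SE = √(p₀(1-p₀)/n) = √(0.5×0.5/250) = 0.031623
z-statistic: z = (p̂ - p₀)/SE = (0.41 - 0.5)/0.031623 = -2.8460
Critical value: z_0.025 = ±1.960
p-value = 0.0044
Decision: reject H₀ at α = 0.05

Answer: z = -2.8460, reject H₀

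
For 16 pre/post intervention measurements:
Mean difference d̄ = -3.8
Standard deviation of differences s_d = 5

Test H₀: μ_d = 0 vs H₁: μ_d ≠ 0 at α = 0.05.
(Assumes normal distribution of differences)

df = n - 1 = 15
SE = s_d/√n = 5/√16 = 1.2500
t = d̄/SE = -3.8/1.2500 = -3.0400
Critical value: t_{0.025,15} = ±2.131
p-value ≈ 0.0083
Decision: reject H₀

Answer: t = -3.0400, reject H₀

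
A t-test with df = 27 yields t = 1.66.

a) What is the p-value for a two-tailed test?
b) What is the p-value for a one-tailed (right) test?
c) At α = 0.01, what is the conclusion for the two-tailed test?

Using t-distribution with df = 27:
a) Two-tailed: p = 2×P(T > 1.66) = 0.1085
b) One-tailed: p = P(T > 1.66) = 0.0542
c) 0.1085 ≥ 0.01, fail to reject H₀

Answer: a) 0.1085, b) 0.0542, c) fail to reject H₀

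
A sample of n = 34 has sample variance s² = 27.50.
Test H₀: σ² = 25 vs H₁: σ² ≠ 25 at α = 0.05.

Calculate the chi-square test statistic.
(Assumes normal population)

df = n - 1 = 33
χ² = (n-1)s²/σ₀² = 33×27.50/25 = 36.3000
Critical values: χ²_{0.975,33} = 19.047, χ²_{0.025,33} = 50.725
Rejection region: χ² < 19.047 or χ² > 50.725
Decision: fail to reject H₀

Answer: χ² = 36.3000, fail to reject H₀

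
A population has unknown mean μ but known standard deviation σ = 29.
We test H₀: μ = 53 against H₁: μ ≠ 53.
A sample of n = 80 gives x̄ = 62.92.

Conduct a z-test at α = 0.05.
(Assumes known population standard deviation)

Standard error: SE = σ/√n = 29/√80 = 3.2423
z-statistic: z = (x̄ - μ₀)/SE = (62.92 - 53)/3.2423 = 3.0596
Critical value: ±1.960
p-value = 0.0022
Decision: reject H₀

Answer: z = 3.0596, reject H₀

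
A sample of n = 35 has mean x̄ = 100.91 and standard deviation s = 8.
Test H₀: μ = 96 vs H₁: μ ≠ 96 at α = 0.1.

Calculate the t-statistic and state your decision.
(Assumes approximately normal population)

df = n - 1 = 34
SE = s/√n = 8/√35 = 1.3522
t = (x̄ - μ₀)/SE = (100.91 - 96)/1.3522 = 3.6311
Critical value: t_{0.05,34} = ±1.691
p-value ≈ 0.0009
Decision: reject H₀

Answer: t = 3.6311, reject H₀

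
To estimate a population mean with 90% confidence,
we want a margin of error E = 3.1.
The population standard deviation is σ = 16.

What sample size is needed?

z_0.05 = 1.645
n = (z×σ/E)² = (1.645×16/3.1)²
n = 72.0856
Round up: n = 73

Answer: n = 73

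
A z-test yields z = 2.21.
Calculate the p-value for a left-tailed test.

For z = 2.21:
p = P(Z < 2.21) = Φ(2.21) = 0.9864

Answer: p-value ≈ 0.9864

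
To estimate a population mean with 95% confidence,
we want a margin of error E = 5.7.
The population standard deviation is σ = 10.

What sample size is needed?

Answer: n = 12

Derivation:
z_0.025 = 1.960
n = (z×σ/E)² = (1.960×10/5.7)²
n = 11.8239
Round up: n = 12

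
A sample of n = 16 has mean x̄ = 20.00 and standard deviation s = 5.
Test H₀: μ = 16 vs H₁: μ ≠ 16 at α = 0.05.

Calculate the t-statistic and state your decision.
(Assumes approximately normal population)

Answer: t = 3.2000, reject H₀

Derivation:
df = n - 1 = 15
SE = s/√n = 5/√16 = 1.2500
t = (x̄ - μ₀)/SE = (20.00 - 16)/1.2500 = 3.2000
Critical value: t_{0.025,15} = ±2.131
p-value ≈ 0.0060
Decision: reject H₀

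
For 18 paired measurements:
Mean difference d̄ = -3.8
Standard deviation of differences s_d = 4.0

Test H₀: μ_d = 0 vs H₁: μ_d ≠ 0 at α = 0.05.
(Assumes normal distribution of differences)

df = n - 1 = 17
SE = s_d/√n = 4.0/√18 = 0.9428
t = d̄/SE = -3.8/0.9428 = -4.0305
Critical value: t_{0.025,17} = ±2.110
p-value ≈ 0.0009
Decision: reject H₀

Answer: t = -4.0305, reject H₀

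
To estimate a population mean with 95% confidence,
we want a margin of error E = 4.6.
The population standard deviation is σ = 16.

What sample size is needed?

z_0.025 = 1.960
n = (z×σ/E)² = (1.960×16/4.6)²
n = 46.4768
Round up: n = 47

Answer: n = 47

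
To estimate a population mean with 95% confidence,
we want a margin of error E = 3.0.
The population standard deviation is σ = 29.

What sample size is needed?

Answer: n = 359

Derivation:
z_0.025 = 1.960
n = (z×σ/E)² = (1.960×29/3.0)²
n = 358.9762
Round up: n = 359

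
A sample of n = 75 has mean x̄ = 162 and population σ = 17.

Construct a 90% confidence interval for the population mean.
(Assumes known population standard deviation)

Confidence level: 90%, α = 0.1
z_0.05 = 1.645
SE = σ/√n = 17/√75 = 1.9630
Margin of error = 1.645 × 1.9630 = 3.2291
CI: x̄ ± margin = 162 ± 3.2291
CI: (158.7709, 165.2291)

Answer: (158.7709, 165.2291)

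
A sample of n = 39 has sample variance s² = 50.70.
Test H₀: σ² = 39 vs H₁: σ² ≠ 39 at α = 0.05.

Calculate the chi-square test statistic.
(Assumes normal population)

df = n - 1 = 38
χ² = (n-1)s²/σ₀² = 38×50.70/39 = 49.4000
Critical values: χ²_{0.975,38} = 22.878, χ²_{0.025,38} = 56.896
Rejection region: χ² < 22.878 or χ² > 56.896
Decision: fail to reject H₀

Answer: χ² = 49.4000, fail to reject H₀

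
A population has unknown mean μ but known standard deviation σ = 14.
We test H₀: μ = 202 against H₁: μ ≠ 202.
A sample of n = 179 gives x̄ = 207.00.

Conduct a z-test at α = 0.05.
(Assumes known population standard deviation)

Answer: z = 4.7783, reject H₀

Derivation:
Standard error: SE = σ/√n = 14/√179 = 1.0464
z-statistic: z = (x̄ - μ₀)/SE = (207.00 - 202)/1.0464 = 4.7783
Critical value: ±1.960
p-value < 0.0001
Decision: reject H₀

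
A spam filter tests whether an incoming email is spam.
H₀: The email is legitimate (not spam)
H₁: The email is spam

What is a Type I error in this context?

A Type I error (probability α) occurs when we reject a true H₀.
A Type II error (probability β) occurs when we fail to reject a false H₀.

Answer: Marking a legitimate email as spam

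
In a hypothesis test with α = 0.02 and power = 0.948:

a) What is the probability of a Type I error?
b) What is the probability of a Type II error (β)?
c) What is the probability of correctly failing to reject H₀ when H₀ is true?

a) Type I error probability = α = 0.02
b) Power = P(reject H₀ | H₁ true) = 1 - β = 0.948, so Type II error probability = β = 1 - Power = 0.052
c) P(fail to reject H₀ | H₀ true) = 1 - α = 0.98

Answer: a) 0.02, b) 0.052, c) 0.98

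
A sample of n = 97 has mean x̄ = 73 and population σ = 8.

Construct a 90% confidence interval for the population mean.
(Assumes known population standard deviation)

Confidence level: 90%, α = 0.1
z_0.05 = 1.645
SE = σ/√n = 8/√97 = 0.8123
Margin of error = 1.645 × 0.8123 = 1.3362
CI: x̄ ± margin = 73 ± 1.3362
CI: (71.6638, 74.3362)

Answer: (71.6638, 74.3362)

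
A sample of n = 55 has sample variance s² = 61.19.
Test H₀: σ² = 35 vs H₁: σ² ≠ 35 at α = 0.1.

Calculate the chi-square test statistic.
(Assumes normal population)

Answer: χ² = 94.4074, reject H₀

Derivation:
df = n - 1 = 54
χ² = (n-1)s²/σ₀² = 54×61.19/35 = 94.4074
Critical values: χ²_{0.95,54} = 38.116, χ²_{0.05,54} = 72.153
Rejection region: χ² < 38.116 or χ² > 72.153
Decision: reject H₀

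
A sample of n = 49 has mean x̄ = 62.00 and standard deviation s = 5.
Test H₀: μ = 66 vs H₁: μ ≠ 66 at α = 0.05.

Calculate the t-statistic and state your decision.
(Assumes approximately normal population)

df = n - 1 = 48
SE = s/√n = 5/√49 = 0.7143
t = (x̄ - μ₀)/SE = (62.00 - 66)/0.7143 = -5.5999
Critical value: t_{0.025,48} = ±2.011
p-value < 0.0001
Decision: reject H₀

Answer: t = -5.5999, reject H₀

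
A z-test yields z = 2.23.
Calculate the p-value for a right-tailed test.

For z = 2.23:
p = P(Z > 2.23) = 1 - Φ(2.23) = 0.0129

Answer: p-value ≈ 0.0129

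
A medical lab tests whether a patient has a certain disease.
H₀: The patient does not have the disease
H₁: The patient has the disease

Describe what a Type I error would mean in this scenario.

Answer: Diagnosing a healthy patient as having the disease (false positive)

Derivation:
A Type I error (probability α) occurs when we reject a true H₀.
A Type II error (probability β) occurs when we fail to reject a false H₀.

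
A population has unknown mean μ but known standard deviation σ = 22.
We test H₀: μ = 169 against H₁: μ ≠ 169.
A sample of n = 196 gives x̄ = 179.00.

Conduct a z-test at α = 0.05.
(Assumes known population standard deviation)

Answer: z = 6.3638, reject H₀

Derivation:
Standard error: SE = σ/√n = 22/√196 = 1.5714
z-statistic: z = (x̄ - μ₀)/SE = (179.00 - 169)/1.5714 = 6.3638
Critical value: ±1.960
p-value < 0.0001
Decision: reject H₀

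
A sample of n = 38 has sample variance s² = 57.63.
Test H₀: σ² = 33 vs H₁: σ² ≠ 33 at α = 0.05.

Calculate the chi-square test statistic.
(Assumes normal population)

Answer: χ² = 64.6155, reject H₀

Derivation:
df = n - 1 = 37
χ² = (n-1)s²/σ₀² = 37×57.63/33 = 64.6155
Critical values: χ²_{0.975,37} = 22.106, χ²_{0.025,37} = 55.668
Rejection region: χ² < 22.106 or χ² > 55.668
Decision: reject H₀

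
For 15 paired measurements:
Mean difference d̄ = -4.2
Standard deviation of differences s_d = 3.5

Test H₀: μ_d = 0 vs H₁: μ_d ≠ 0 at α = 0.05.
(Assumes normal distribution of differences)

Answer: t = -4.6476, reject H₀

Derivation:
df = n - 1 = 14
SE = s_d/√n = 3.5/√15 = 0.9037
t = d̄/SE = -4.2/0.9037 = -4.6476
Critical value: t_{0.025,14} = ±2.145
p-value ≈ 0.0004
Decision: reject H₀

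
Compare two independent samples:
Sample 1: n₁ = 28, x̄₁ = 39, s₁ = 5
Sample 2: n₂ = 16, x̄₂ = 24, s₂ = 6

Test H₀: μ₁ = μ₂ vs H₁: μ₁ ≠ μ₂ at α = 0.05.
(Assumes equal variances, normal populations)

Answer: t = 8.8989, reject H₀

Derivation:
Pooled variance: s²_p = [27×5² + 15×6²]/(42) = 28.9286
s_p = 5.3785
SE = s_p×√(1/n₁ + 1/n₂) = 5.3785×√(1/28 + 1/16) = 1.6856
t = (x̄₁ - x̄₂)/SE = (39 - 24)/1.6856 = 8.8989
df = 42, t-critical = ±2.018
Decision: reject H₀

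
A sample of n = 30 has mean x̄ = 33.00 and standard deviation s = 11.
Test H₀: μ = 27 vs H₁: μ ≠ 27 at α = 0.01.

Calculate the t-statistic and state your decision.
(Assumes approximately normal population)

Answer: t = 2.9876, reject H₀

Derivation:
df = n - 1 = 29
SE = s/√n = 11/√30 = 2.0083
t = (x̄ - μ₀)/SE = (33.00 - 27)/2.0083 = 2.9876
Critical value: t_{0.005,29} = ±2.756
p-value ≈ 0.0057
Decision: reject H₀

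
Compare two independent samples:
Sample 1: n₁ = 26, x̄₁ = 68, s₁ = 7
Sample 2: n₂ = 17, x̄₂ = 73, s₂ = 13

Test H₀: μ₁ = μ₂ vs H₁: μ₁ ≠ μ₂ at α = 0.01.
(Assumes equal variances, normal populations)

Answer: t = -1.6376, fail to reject H₀

Derivation:
Pooled variance: s²_p = [25×7² + 16×13²]/(41) = 95.8293
s_p = 9.7892
SE = s_p×√(1/n₁ + 1/n₂) = 9.7892×√(1/26 + 1/17) = 3.0533
t = (x̄₁ - x̄₂)/SE = (68 - 73)/3.0533 = -1.6376
df = 41, t-critical = ±2.701
Decision: fail to reject H₀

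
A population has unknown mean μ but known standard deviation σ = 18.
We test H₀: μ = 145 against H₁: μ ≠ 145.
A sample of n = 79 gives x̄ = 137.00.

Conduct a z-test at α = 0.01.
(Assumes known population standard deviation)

Standard error: SE = σ/√n = 18/√79 = 2.0252
z-statistic: z = (x̄ - μ₀)/SE = (137.00 - 145)/2.0252 = -3.9502
Critical value: ±2.576
p-value = 0.0001
Decision: reject H₀

Answer: z = -3.9502, reject H₀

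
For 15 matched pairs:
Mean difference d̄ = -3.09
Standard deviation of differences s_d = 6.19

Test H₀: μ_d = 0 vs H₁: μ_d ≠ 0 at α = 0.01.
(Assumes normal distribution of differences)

df = n - 1 = 14
SE = s_d/√n = 6.19/√15 = 1.5983
t = d̄/SE = -3.09/1.5983 = -1.9333
Critical value: t_{0.005,14} = ±2.977
p-value ≈ 0.0737
Decision: fail to reject H₀

Answer: t = -1.9333, fail to reject H₀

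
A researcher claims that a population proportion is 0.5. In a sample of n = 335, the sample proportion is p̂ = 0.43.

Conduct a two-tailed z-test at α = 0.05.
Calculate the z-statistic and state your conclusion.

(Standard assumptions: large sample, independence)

Answer: z = -2.5624, reject H₀

Derivation:
H₀: p = 0.5, H₁: p ≠ 0.5
Standard error: SE = √(p₀(1-p₀)/n) = √(0.5×0.5/335) = 0.027318
z-statistic: z = (p̂ - p₀)/SE = (0.43 - 0.5)/0.027318 = -2.5624
Critical value: z_0.025 = ±1.960
p-value = 0.0104
Decision: reject H₀ at α = 0.05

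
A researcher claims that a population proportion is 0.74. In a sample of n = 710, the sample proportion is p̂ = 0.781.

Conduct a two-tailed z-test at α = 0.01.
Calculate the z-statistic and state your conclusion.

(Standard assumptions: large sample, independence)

Answer: z = 2.4906, fail to reject H₀

Derivation:
H₀: p = 0.74, H₁: p ≠ 0.74
Standard error: SE = √(p₀(1-p₀)/n) = √(0.74×0.26/710) = 0.016462
z-statistic: z = (p̂ - p₀)/SE = (0.781 - 0.74)/0.016462 = 2.4906
Critical value: z_0.005 = ±2.576
p-value = 0.0128
Decision: fail to reject H₀ at α = 0.01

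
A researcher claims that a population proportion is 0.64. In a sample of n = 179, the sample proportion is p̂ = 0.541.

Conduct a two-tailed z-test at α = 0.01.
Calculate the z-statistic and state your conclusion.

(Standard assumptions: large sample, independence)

Answer: z = -2.7594, reject H₀

Derivation:
H₀: p = 0.64, H₁: p ≠ 0.64
Standard error: SE = √(p₀(1-p₀)/n) = √(0.64×0.36/179) = 0.035877
z-statistic: z = (p̂ - p₀)/SE = (0.541 - 0.64)/0.035877 = -2.7594
Critical value: z_0.005 = ±2.576
p-value = 0.0058
Decision: reject H₀ at α = 0.01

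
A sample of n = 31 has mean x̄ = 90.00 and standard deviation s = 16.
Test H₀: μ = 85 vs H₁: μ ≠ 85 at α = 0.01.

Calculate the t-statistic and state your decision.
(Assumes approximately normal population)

Answer: t = 1.7399, fail to reject H₀

Derivation:
df = n - 1 = 30
SE = s/√n = 16/√31 = 2.8737
t = (x̄ - μ₀)/SE = (90.00 - 85)/2.8737 = 1.7399
Critical value: t_{0.005,30} = ±2.750
p-value ≈ 0.0921
Decision: fail to reject H₀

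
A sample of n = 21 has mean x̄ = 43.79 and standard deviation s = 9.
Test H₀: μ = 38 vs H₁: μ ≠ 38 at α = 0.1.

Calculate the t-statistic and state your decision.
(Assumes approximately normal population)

df = n - 1 = 20
SE = s/√n = 9/√21 = 1.9640
t = (x̄ - μ₀)/SE = (43.79 - 38)/1.9640 = 2.9481
Critical value: t_{0.05,20} = ±1.725
p-value ≈ 0.0080
Decision: reject H₀

Answer: t = 2.9481, reject H₀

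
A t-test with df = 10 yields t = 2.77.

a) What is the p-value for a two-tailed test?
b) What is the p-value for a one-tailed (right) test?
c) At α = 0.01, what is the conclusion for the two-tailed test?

Using t-distribution with df = 10:
a) Two-tailed: p = 2×P(T > 2.77) = 0.0198
b) One-tailed: p = P(T > 2.77) = 0.0099
c) 0.0198 ≥ 0.01, fail to reject H₀

Answer: a) 0.0198, b) 0.0099, c) fail to reject H₀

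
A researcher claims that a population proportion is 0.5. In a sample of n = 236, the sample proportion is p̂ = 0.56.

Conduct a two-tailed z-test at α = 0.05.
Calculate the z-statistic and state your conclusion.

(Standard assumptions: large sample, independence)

Answer: z = 1.8435, fail to reject H₀

Derivation:
H₀: p = 0.5, H₁: p ≠ 0.5
Standard error: SE = √(p₀(1-p₀)/n) = √(0.5×0.5/236) = 0.032547
z-statistic: z = (p̂ - p₀)/SE = (0.56 - 0.5)/0.032547 = 1.8435
Critical value: z_0.025 = ±1.960
p-value = 0.0653
Decision: fail to reject H₀ at α = 0.05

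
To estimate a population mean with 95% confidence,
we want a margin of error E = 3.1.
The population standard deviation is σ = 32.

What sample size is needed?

Answer: n = 410

Derivation:
z_0.025 = 1.960
n = (z×σ/E)² = (1.960×32/3.1)²
n = 409.3443
Round up: n = 410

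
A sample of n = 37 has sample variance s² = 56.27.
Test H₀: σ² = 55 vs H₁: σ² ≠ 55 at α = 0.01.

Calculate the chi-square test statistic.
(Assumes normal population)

df = n - 1 = 36
χ² = (n-1)s²/σ₀² = 36×56.27/55 = 36.8313
Critical values: χ²_{0.995,36} = 17.887, χ²_{0.005,36} = 61.581
Rejection region: χ² < 17.887 or χ² > 61.581
Decision: fail to reject H₀

Answer: χ² = 36.8313, fail to reject H₀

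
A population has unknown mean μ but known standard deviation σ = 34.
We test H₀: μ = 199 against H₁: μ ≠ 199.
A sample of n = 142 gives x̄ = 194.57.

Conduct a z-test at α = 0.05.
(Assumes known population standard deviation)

Standard error: SE = σ/√n = 34/√142 = 2.8532
z-statistic: z = (x̄ - μ₀)/SE = (194.57 - 199)/2.8532 = -1.5526
Critical value: ±1.960
p-value = 0.1205
Decision: fail to reject H₀

Answer: z = -1.5526, fail to reject H₀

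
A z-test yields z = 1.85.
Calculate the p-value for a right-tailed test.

Answer: p-value ≈ 0.0322

Derivation:
For z = 1.85:
p = P(Z > 1.85) = 1 - Φ(1.85) = 0.0322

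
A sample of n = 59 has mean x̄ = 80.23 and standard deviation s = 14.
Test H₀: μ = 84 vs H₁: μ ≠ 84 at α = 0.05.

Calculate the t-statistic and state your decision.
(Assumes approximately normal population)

Answer: t = -2.0685, reject H₀

Derivation:
df = n - 1 = 58
SE = s/√n = 14/√59 = 1.8226
t = (x̄ - μ₀)/SE = (80.23 - 84)/1.8226 = -2.0685
Critical value: t_{0.025,58} = ±2.002
p-value ≈ 0.0431
Decision: reject H₀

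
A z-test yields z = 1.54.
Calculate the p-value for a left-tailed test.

For z = 1.54:
p = P(Z < 1.54) = Φ(1.54) = 0.9382

Answer: p-value ≈ 0.9382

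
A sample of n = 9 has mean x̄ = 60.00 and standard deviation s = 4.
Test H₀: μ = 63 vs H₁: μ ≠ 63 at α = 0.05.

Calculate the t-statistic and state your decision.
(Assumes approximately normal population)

Answer: t = -2.2501, fail to reject H₀

Derivation:
df = n - 1 = 8
SE = s/√n = 4/√9 = 1.3333
t = (x̄ - μ₀)/SE = (60.00 - 63)/1.3333 = -2.2501
Critical value: t_{0.025,8} = ±2.306
p-value ≈ 0.0546
Decision: fail to reject H₀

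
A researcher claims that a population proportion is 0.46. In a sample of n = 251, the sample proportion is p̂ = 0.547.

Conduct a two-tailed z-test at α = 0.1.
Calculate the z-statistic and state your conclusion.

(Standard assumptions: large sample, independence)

Answer: z = 2.7655, reject H₀

Derivation:
H₀: p = 0.46, H₁: p ≠ 0.46
Standard error: SE = √(p₀(1-p₀)/n) = √(0.46×0.54/251) = 0.031459
z-statistic: z = (p̂ - p₀)/SE = (0.547 - 0.46)/0.031459 = 2.7655
Critical value: z_0.05 = ±1.645
p-value = 0.0057
Decision: reject H₀ at α = 0.1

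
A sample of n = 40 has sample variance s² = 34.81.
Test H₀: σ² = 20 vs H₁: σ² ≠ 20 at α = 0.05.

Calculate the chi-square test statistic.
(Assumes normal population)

Answer: χ² = 67.8795, reject H₀

Derivation:
df = n - 1 = 39
χ² = (n-1)s²/σ₀² = 39×34.81/20 = 67.8795
Critical values: χ²_{0.975,39} = 23.654, χ²_{0.025,39} = 58.120
Rejection region: χ² < 23.654 or χ² > 58.120
Decision: reject H₀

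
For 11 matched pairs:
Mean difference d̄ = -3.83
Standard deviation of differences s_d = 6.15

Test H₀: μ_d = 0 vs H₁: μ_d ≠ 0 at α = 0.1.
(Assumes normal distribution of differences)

df = n - 1 = 10
SE = s_d/√n = 6.15/√11 = 1.8543
t = d̄/SE = -3.83/1.8543 = -2.0655
Critical value: t_{0.05,10} = ±1.812
p-value ≈ 0.0658
Decision: reject H₀

Answer: t = -2.0655, reject H₀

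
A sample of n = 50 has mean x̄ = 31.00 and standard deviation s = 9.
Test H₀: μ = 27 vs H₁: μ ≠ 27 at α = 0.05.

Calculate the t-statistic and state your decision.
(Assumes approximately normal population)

Answer: t = 3.1427, reject H₀

Derivation:
df = n - 1 = 49
SE = s/√n = 9/√50 = 1.2728
t = (x̄ - μ₀)/SE = (31.00 - 27)/1.2728 = 3.1427
Critical value: t_{0.025,49} = ±2.010
p-value ≈ 0.0028
Decision: reject H₀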